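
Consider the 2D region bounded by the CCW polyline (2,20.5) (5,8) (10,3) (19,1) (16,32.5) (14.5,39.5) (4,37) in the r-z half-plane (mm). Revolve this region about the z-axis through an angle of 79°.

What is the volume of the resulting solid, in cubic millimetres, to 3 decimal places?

Profile (r,z), 7 vertices: (2,20.5) (5,8) (10,3) (19,1) (16,32.5) (14.5,39.5) (4,37)
edge 0: (2,20.5)→(5,8)  cross = 2·8 − 5·20.5 = -86.5000; (r_i+r_j)·cross = 7·-86.5000 = -605.5000
edge 1: (5,8)→(10,3)  cross = 5·3 − 10·8 = -65.0000; (r_i+r_j)·cross = 15·-65.0000 = -975.0000
edge 2: (10,3)→(19,1)  cross = 10·1 − 19·3 = -47.0000; (r_i+r_j)·cross = 29·-47.0000 = -1363.0000
edge 3: (19,1)→(16,32.5)  cross = 19·32.5 − 16·1 = 601.5000; (r_i+r_j)·cross = 35·601.5000 = 21052.5000
edge 4: (16,32.5)→(14.5,39.5)  cross = 16·39.5 − 14.5·32.5 = 160.7500; (r_i+r_j)·cross = 30.5·160.7500 = 4902.8750
edge 5: (14.5,39.5)→(4,37)  cross = 14.5·37 − 4·39.5 = 378.5000; (r_i+r_j)·cross = 18.5·378.5000 = 7002.2500
edge 6: (4,37)→(2,20.5)  cross = 4·20.5 − 2·37 = 8.0000; (r_i+r_j)·cross = 6·8.0000 = 48.0000
Σcross = 950.2500 → A = |Σcross|/2 = 475.1250 mm²
Σ(r_i+r_j)·cross = 30062.1250 → first moment M = |Σ|/6 = 5010.3542
R_c = M/A = 5010.3542/475.1250 = 10.5453 mm
θ = 79° = 1.378810 rad
V = θ·R_c·A = 1.378810·10.5453·475.1250 = 6908.327 mm³

Volume = 6908.327 mm³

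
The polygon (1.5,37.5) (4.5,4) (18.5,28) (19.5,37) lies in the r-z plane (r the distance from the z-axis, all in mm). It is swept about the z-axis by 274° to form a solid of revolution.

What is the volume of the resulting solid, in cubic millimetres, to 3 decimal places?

Volume = 15680.243 mm³

Profile (r,z), 4 vertices: (1.5,37.5) (4.5,4) (18.5,28) (19.5,37)
edge 0: (1.5,37.5)→(4.5,4)  cross = 1.5·4 − 4.5·37.5 = -162.7500; (r_i+r_j)·cross = 6·-162.7500 = -976.5000
edge 1: (4.5,4)→(18.5,28)  cross = 4.5·28 − 18.5·4 = 52.0000; (r_i+r_j)·cross = 23·52.0000 = 1196.0000
edge 2: (18.5,28)→(19.5,37)  cross = 18.5·37 − 19.5·28 = 138.5000; (r_i+r_j)·cross = 38·138.5000 = 5263.0000
edge 3: (19.5,37)→(1.5,37.5)  cross = 19.5·37.5 − 1.5·37 = 675.7500; (r_i+r_j)·cross = 21·675.7500 = 14190.7500
Σcross = 703.5000 → A = |Σcross|/2 = 351.7500 mm²
Σ(r_i+r_j)·cross = 19673.2500 → first moment M = |Σ|/6 = 3278.8750
R_c = M/A = 3278.8750/351.7500 = 9.3216 mm
θ = 274° = 4.782202 rad
V = θ·R_c·A = 4.782202·9.3216·351.7500 = 15680.243 mm³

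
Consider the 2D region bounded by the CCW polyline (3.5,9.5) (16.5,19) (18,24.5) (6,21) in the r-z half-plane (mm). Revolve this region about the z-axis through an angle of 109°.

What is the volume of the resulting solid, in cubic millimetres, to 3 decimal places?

Profile (r,z), 4 vertices: (3.5,9.5) (16.5,19) (18,24.5) (6,21)
edge 0: (3.5,9.5)→(16.5,19)  cross = 3.5·19 − 16.5·9.5 = -90.2500; (r_i+r_j)·cross = 20·-90.2500 = -1805.0000
edge 1: (16.5,19)→(18,24.5)  cross = 16.5·24.5 − 18·19 = 62.2500; (r_i+r_j)·cross = 34.5·62.2500 = 2147.6250
edge 2: (18,24.5)→(6,21)  cross = 18·21 − 6·24.5 = 231.0000; (r_i+r_j)·cross = 24·231.0000 = 5544.0000
edge 3: (6,21)→(3.5,9.5)  cross = 6·9.5 − 3.5·21 = -16.5000; (r_i+r_j)·cross = 9.5·-16.5000 = -156.7500
Σcross = 186.5000 → A = |Σcross|/2 = 93.2500 mm²
Σ(r_i+r_j)·cross = 5729.8750 → first moment M = |Σ|/6 = 954.9792
R_c = M/A = 954.9792/93.2500 = 10.2411 mm
θ = 109° = 1.902409 rad
V = θ·R_c·A = 1.902409·10.2411·93.2500 = 1816.761 mm³

Volume = 1816.761 mm³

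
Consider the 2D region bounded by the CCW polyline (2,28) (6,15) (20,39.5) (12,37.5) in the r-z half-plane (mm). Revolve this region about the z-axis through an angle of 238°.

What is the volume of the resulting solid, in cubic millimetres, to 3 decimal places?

Volume = 6745.907 mm³

Profile (r,z), 4 vertices: (2,28) (6,15) (20,39.5) (12,37.5)
edge 0: (2,28)→(6,15)  cross = 2·15 − 6·28 = -138.0000; (r_i+r_j)·cross = 8·-138.0000 = -1104.0000
edge 1: (6,15)→(20,39.5)  cross = 6·39.5 − 20·15 = -63.0000; (r_i+r_j)·cross = 26·-63.0000 = -1638.0000
edge 2: (20,39.5)→(12,37.5)  cross = 20·37.5 − 12·39.5 = 276.0000; (r_i+r_j)·cross = 32·276.0000 = 8832.0000
edge 3: (12,37.5)→(2,28)  cross = 12·28 − 2·37.5 = 261.0000; (r_i+r_j)·cross = 14·261.0000 = 3654.0000
Σcross = 336.0000 → A = |Σcross|/2 = 168.0000 mm²
Σ(r_i+r_j)·cross = 9744.0000 → first moment M = |Σ|/6 = 1624.0000
R_c = M/A = 1624.0000/168.0000 = 9.6667 mm
θ = 238° = 4.153884 rad
V = θ·R_c·A = 4.153884·9.6667·168.0000 = 6745.907 mm³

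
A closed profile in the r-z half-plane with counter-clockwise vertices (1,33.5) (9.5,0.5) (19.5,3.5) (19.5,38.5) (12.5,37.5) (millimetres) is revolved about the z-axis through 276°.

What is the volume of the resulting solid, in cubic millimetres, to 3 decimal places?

Volume = 29793.416 mm³

Profile (r,z), 5 vertices: (1,33.5) (9.5,0.5) (19.5,3.5) (19.5,38.5) (12.5,37.5)
edge 0: (1,33.5)→(9.5,0.5)  cross = 1·0.5 − 9.5·33.5 = -317.7500; (r_i+r_j)·cross = 10.5·-317.7500 = -3336.3750
edge 1: (9.5,0.5)→(19.5,3.5)  cross = 9.5·3.5 − 19.5·0.5 = 23.5000; (r_i+r_j)·cross = 29·23.5000 = 681.5000
edge 2: (19.5,3.5)→(19.5,38.5)  cross = 19.5·38.5 − 19.5·3.5 = 682.5000; (r_i+r_j)·cross = 39·682.5000 = 26617.5000
edge 3: (19.5,38.5)→(12.5,37.5)  cross = 19.5·37.5 − 12.5·38.5 = 250.0000; (r_i+r_j)·cross = 32·250.0000 = 8000.0000
edge 4: (12.5,37.5)→(1,33.5)  cross = 12.5·33.5 − 1·37.5 = 381.2500; (r_i+r_j)·cross = 13.5·381.2500 = 5146.8750
Σcross = 1019.5000 → A = |Σcross|/2 = 509.7500 mm²
Σ(r_i+r_j)·cross = 37109.5000 → first moment M = |Σ|/6 = 6184.9167
R_c = M/A = 6184.9167/509.7500 = 12.1332 mm
θ = 276° = 4.817109 rad
V = θ·R_c·A = 4.817109·12.1332·509.7500 = 29793.416 mm³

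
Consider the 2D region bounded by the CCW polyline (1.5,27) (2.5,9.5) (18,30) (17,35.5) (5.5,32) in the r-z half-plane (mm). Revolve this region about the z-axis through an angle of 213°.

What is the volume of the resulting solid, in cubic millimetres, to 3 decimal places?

Profile (r,z), 5 vertices: (1.5,27) (2.5,9.5) (18,30) (17,35.5) (5.5,32)
edge 0: (1.5,27)→(2.5,9.5)  cross = 1.5·9.5 − 2.5·27 = -53.2500; (r_i+r_j)·cross = 4·-53.2500 = -213.0000
edge 1: (2.5,9.5)→(18,30)  cross = 2.5·30 − 18·9.5 = -96.0000; (r_i+r_j)·cross = 20.5·-96.0000 = -1968.0000
edge 2: (18,30)→(17,35.5)  cross = 18·35.5 − 17·30 = 129.0000; (r_i+r_j)·cross = 35·129.0000 = 4515.0000
edge 3: (17,35.5)→(5.5,32)  cross = 17·32 − 5.5·35.5 = 348.7500; (r_i+r_j)·cross = 22.5·348.7500 = 7846.8750
edge 4: (5.5,32)→(1.5,27)  cross = 5.5·27 − 1.5·32 = 100.5000; (r_i+r_j)·cross = 7·100.5000 = 703.5000
Σcross = 429.0000 → A = |Σcross|/2 = 214.5000 mm²
Σ(r_i+r_j)·cross = 10884.3750 → first moment M = |Σ|/6 = 1814.0625
R_c = M/A = 1814.0625/214.5000 = 8.4572 mm
θ = 213° = 3.717551 rad
V = θ·R_c·A = 3.717551·8.4572·214.5000 = 6743.870 mm³

Volume = 6743.870 mm³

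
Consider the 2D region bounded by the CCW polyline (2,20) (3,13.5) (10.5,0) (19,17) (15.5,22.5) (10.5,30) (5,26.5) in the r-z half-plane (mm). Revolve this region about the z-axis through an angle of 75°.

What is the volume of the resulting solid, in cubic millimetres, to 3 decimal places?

Profile (r,z), 7 vertices: (2,20) (3,13.5) (10.5,0) (19,17) (15.5,22.5) (10.5,30) (5,26.5)
edge 0: (2,20)→(3,13.5)  cross = 2·13.5 − 3·20 = -33.0000; (r_i+r_j)·cross = 5·-33.0000 = -165.0000
edge 1: (3,13.5)→(10.5,0)  cross = 3·0 − 10.5·13.5 = -141.7500; (r_i+r_j)·cross = 13.5·-141.7500 = -1913.6250
edge 2: (10.5,0)→(19,17)  cross = 10.5·17 − 19·0 = 178.5000; (r_i+r_j)·cross = 29.5·178.5000 = 5265.7500
edge 3: (19,17)→(15.5,22.5)  cross = 19·22.5 − 15.5·17 = 164.0000; (r_i+r_j)·cross = 34.5·164.0000 = 5658.0000
edge 4: (15.5,22.5)→(10.5,30)  cross = 15.5·30 − 10.5·22.5 = 228.7500; (r_i+r_j)·cross = 26·228.7500 = 5947.5000
edge 5: (10.5,30)→(5,26.5)  cross = 10.5·26.5 − 5·30 = 128.2500; (r_i+r_j)·cross = 15.5·128.2500 = 1987.8750
edge 6: (5,26.5)→(2,20)  cross = 5·20 − 2·26.5 = 47.0000; (r_i+r_j)·cross = 7·47.0000 = 329.0000
Σcross = 571.7500 → A = |Σcross|/2 = 285.8750 mm²
Σ(r_i+r_j)·cross = 17109.5000 → first moment M = |Σ|/6 = 2851.5833
R_c = M/A = 2851.5833/285.8750 = 9.9749 mm
θ = 75° = 1.308997 rad
V = θ·R_c·A = 1.308997·9.9749·285.8750 = 3732.714 mm³

Volume = 3732.714 mm³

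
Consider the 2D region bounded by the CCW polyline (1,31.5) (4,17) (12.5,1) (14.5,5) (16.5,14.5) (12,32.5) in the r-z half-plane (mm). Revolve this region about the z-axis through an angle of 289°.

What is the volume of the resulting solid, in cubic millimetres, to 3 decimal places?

Volume = 13523.494 mm³

Profile (r,z), 6 vertices: (1,31.5) (4,17) (12.5,1) (14.5,5) (16.5,14.5) (12,32.5)
edge 0: (1,31.5)→(4,17)  cross = 1·17 − 4·31.5 = -109.0000; (r_i+r_j)·cross = 5·-109.0000 = -545.0000
edge 1: (4,17)→(12.5,1)  cross = 4·1 − 12.5·17 = -208.5000; (r_i+r_j)·cross = 16.5·-208.5000 = -3440.2500
edge 2: (12.5,1)→(14.5,5)  cross = 12.5·5 − 14.5·1 = 48.0000; (r_i+r_j)·cross = 27·48.0000 = 1296.0000
edge 3: (14.5,5)→(16.5,14.5)  cross = 14.5·14.5 − 16.5·5 = 127.7500; (r_i+r_j)·cross = 31·127.7500 = 3960.2500
edge 4: (16.5,14.5)→(12,32.5)  cross = 16.5·32.5 − 12·14.5 = 362.2500; (r_i+r_j)·cross = 28.5·362.2500 = 10324.1250
edge 5: (12,32.5)→(1,31.5)  cross = 12·31.5 − 1·32.5 = 345.5000; (r_i+r_j)·cross = 13·345.5000 = 4491.5000
Σcross = 566.0000 → A = |Σcross|/2 = 283.0000 mm²
Σ(r_i+r_j)·cross = 16086.6250 → first moment M = |Σ|/6 = 2681.1042
R_c = M/A = 2681.1042/283.0000 = 9.4739 mm
θ = 289° = 5.044002 rad
V = θ·R_c·A = 5.044002·9.4739·283.0000 = 13523.494 mm³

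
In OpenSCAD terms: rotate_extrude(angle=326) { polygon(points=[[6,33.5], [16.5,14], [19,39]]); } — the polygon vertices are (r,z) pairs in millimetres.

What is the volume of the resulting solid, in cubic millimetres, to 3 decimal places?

Volume = 12249.015 mm³

Profile (r,z), 3 vertices: (6,33.5) (16.5,14) (19,39)
edge 0: (6,33.5)→(16.5,14)  cross = 6·14 − 16.5·33.5 = -468.7500; (r_i+r_j)·cross = 22.5·-468.7500 = -10546.8750
edge 1: (16.5,14)→(19,39)  cross = 16.5·39 − 19·14 = 377.5000; (r_i+r_j)·cross = 35.5·377.5000 = 13401.2500
edge 2: (19,39)→(6,33.5)  cross = 19·33.5 − 6·39 = 402.5000; (r_i+r_j)·cross = 25·402.5000 = 10062.5000
Σcross = 311.2500 → A = |Σcross|/2 = 155.6250 mm²
Σ(r_i+r_j)·cross = 12916.8750 → first moment M = |Σ|/6 = 2152.8125
R_c = M/A = 2152.8125/155.6250 = 13.8333 mm
θ = 326° = 5.689773 rad
V = θ·R_c·A = 5.689773·13.8333·155.6250 = 12249.015 mm³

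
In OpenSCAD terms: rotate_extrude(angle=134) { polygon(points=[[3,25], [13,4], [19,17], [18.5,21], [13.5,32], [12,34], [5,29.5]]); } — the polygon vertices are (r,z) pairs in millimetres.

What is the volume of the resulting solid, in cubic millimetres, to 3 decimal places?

Volume = 7018.270 mm³

Profile (r,z), 7 vertices: (3,25) (13,4) (19,17) (18.5,21) (13.5,32) (12,34) (5,29.5)
edge 0: (3,25)→(13,4)  cross = 3·4 − 13·25 = -313.0000; (r_i+r_j)·cross = 16·-313.0000 = -5008.0000
edge 1: (13,4)→(19,17)  cross = 13·17 − 19·4 = 145.0000; (r_i+r_j)·cross = 32·145.0000 = 4640.0000
edge 2: (19,17)→(18.5,21)  cross = 19·21 − 18.5·17 = 84.5000; (r_i+r_j)·cross = 37.5·84.5000 = 3168.7500
edge 3: (18.5,21)→(13.5,32)  cross = 18.5·32 − 13.5·21 = 308.5000; (r_i+r_j)·cross = 32·308.5000 = 9872.0000
edge 4: (13.5,32)→(12,34)  cross = 13.5·34 − 12·32 = 75.0000; (r_i+r_j)·cross = 25.5·75.0000 = 1912.5000
edge 5: (12,34)→(5,29.5)  cross = 12·29.5 − 5·34 = 184.0000; (r_i+r_j)·cross = 17·184.0000 = 3128.0000
edge 6: (5,29.5)→(3,25)  cross = 5·25 − 3·29.5 = 36.5000; (r_i+r_j)·cross = 8·36.5000 = 292.0000
Σcross = 520.5000 → A = |Σcross|/2 = 260.2500 mm²
Σ(r_i+r_j)·cross = 18005.2500 → first moment M = |Σ|/6 = 3000.8750
R_c = M/A = 3000.8750/260.2500 = 11.5307 mm
θ = 134° = 2.338741 rad
V = θ·R_c·A = 2.338741·11.5307·260.2500 = 7018.270 mm³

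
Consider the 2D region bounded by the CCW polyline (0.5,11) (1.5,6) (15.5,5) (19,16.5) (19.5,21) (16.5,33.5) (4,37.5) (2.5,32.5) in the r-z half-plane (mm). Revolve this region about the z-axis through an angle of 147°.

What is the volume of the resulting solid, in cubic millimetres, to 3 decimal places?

Profile (r,z), 8 vertices: (0.5,11) (1.5,6) (15.5,5) (19,16.5) (19.5,21) (16.5,33.5) (4,37.5) (2.5,32.5)
edge 0: (0.5,11)→(1.5,6)  cross = 0.5·6 − 1.5·11 = -13.5000; (r_i+r_j)·cross = 2·-13.5000 = -27.0000
edge 1: (1.5,6)→(15.5,5)  cross = 1.5·5 − 15.5·6 = -85.5000; (r_i+r_j)·cross = 17·-85.5000 = -1453.5000
edge 2: (15.5,5)→(19,16.5)  cross = 15.5·16.5 − 19·5 = 160.7500; (r_i+r_j)·cross = 34.5·160.7500 = 5545.8750
edge 3: (19,16.5)→(19.5,21)  cross = 19·21 − 19.5·16.5 = 77.2500; (r_i+r_j)·cross = 38.5·77.2500 = 2974.1250
edge 4: (19.5,21)→(16.5,33.5)  cross = 19.5·33.5 − 16.5·21 = 306.7500; (r_i+r_j)·cross = 36·306.7500 = 11043.0000
edge 5: (16.5,33.5)→(4,37.5)  cross = 16.5·37.5 − 4·33.5 = 484.7500; (r_i+r_j)·cross = 20.5·484.7500 = 9937.3750
edge 6: (4,37.5)→(2.5,32.5)  cross = 4·32.5 − 2.5·37.5 = 36.2500; (r_i+r_j)·cross = 6.5·36.2500 = 235.6250
edge 7: (2.5,32.5)→(0.5,11)  cross = 2.5·11 − 0.5·32.5 = 11.2500; (r_i+r_j)·cross = 3·11.2500 = 33.7500
Σcross = 978.0000 → A = |Σcross|/2 = 489.0000 mm²
Σ(r_i+r_j)·cross = 28289.2500 → first moment M = |Σ|/6 = 4714.8750
R_c = M/A = 4714.8750/489.0000 = 9.6419 mm
θ = 147° = 2.565634 rad
V = θ·R_c·A = 2.565634·9.6419·489.0000 = 12096.644 mm³

Volume = 12096.644 mm³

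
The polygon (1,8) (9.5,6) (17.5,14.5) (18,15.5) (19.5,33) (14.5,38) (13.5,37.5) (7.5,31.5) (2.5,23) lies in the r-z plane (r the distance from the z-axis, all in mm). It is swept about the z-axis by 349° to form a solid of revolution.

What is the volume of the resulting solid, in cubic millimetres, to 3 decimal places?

Volume = 25573.646 mm³

Profile (r,z), 9 vertices: (1,8) (9.5,6) (17.5,14.5) (18,15.5) (19.5,33) (14.5,38) (13.5,37.5) (7.5,31.5) (2.5,23)
edge 0: (1,8)→(9.5,6)  cross = 1·6 − 9.5·8 = -70.0000; (r_i+r_j)·cross = 10.5·-70.0000 = -735.0000
edge 1: (9.5,6)→(17.5,14.5)  cross = 9.5·14.5 − 17.5·6 = 32.7500; (r_i+r_j)·cross = 27·32.7500 = 884.2500
edge 2: (17.5,14.5)→(18,15.5)  cross = 17.5·15.5 − 18·14.5 = 10.2500; (r_i+r_j)·cross = 35.5·10.2500 = 363.8750
edge 3: (18,15.5)→(19.5,33)  cross = 18·33 − 19.5·15.5 = 291.7500; (r_i+r_j)·cross = 37.5·291.7500 = 10940.6250
edge 4: (19.5,33)→(14.5,38)  cross = 19.5·38 − 14.5·33 = 262.5000; (r_i+r_j)·cross = 34·262.5000 = 8925.0000
edge 5: (14.5,38)→(13.5,37.5)  cross = 14.5·37.5 − 13.5·38 = 30.7500; (r_i+r_j)·cross = 28·30.7500 = 861.0000
edge 6: (13.5,37.5)→(7.5,31.5)  cross = 13.5·31.5 − 7.5·37.5 = 144.0000; (r_i+r_j)·cross = 21·144.0000 = 3024.0000
edge 7: (7.5,31.5)→(2.5,23)  cross = 7.5·23 − 2.5·31.5 = 93.7500; (r_i+r_j)·cross = 10·93.7500 = 937.5000
edge 8: (2.5,23)→(1,8)  cross = 2.5·8 − 1·23 = -3.0000; (r_i+r_j)·cross = 3.5·-3.0000 = -10.5000
Σcross = 792.7500 → A = |Σcross|/2 = 396.3750 mm²
Σ(r_i+r_j)·cross = 25190.7500 → first moment M = |Σ|/6 = 4198.4583
R_c = M/A = 4198.4583/396.3750 = 10.5921 mm
θ = 349° = 6.091199 rad
V = θ·R_c·A = 6.091199·10.5921·396.3750 = 25573.646 mm³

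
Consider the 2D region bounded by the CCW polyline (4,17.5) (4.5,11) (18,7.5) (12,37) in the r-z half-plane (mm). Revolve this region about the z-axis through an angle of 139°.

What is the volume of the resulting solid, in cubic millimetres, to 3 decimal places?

Volume = 5774.303 mm³

Profile (r,z), 4 vertices: (4,17.5) (4.5,11) (18,7.5) (12,37)
edge 0: (4,17.5)→(4.5,11)  cross = 4·11 − 4.5·17.5 = -34.7500; (r_i+r_j)·cross = 8.5·-34.7500 = -295.3750
edge 1: (4.5,11)→(18,7.5)  cross = 4.5·7.5 − 18·11 = -164.2500; (r_i+r_j)·cross = 22.5·-164.2500 = -3695.6250
edge 2: (18,7.5)→(12,37)  cross = 18·37 − 12·7.5 = 576.0000; (r_i+r_j)·cross = 30·576.0000 = 17280.0000
edge 3: (12,37)→(4,17.5)  cross = 12·17.5 − 4·37 = 62.0000; (r_i+r_j)·cross = 16·62.0000 = 992.0000
Σcross = 439.0000 → A = |Σcross|/2 = 219.5000 mm²
Σ(r_i+r_j)·cross = 14281.0000 → first moment M = |Σ|/6 = 2380.1667
R_c = M/A = 2380.1667/219.5000 = 10.8436 mm
θ = 139° = 2.426008 rad
V = θ·R_c·A = 2.426008·10.8436·219.5000 = 5774.303 mm³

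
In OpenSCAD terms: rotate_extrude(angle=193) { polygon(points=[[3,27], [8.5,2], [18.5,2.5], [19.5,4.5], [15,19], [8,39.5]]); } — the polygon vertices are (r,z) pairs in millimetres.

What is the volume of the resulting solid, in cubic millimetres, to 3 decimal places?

Profile (r,z), 6 vertices: (3,27) (8.5,2) (18.5,2.5) (19.5,4.5) (15,19) (8,39.5)
edge 0: (3,27)→(8.5,2)  cross = 3·2 − 8.5·27 = -223.5000; (r_i+r_j)·cross = 11.5·-223.5000 = -2570.2500
edge 1: (8.5,2)→(18.5,2.5)  cross = 8.5·2.5 − 18.5·2 = -15.7500; (r_i+r_j)·cross = 27·-15.7500 = -425.2500
edge 2: (18.5,2.5)→(19.5,4.5)  cross = 18.5·4.5 − 19.5·2.5 = 34.5000; (r_i+r_j)·cross = 38·34.5000 = 1311.0000
edge 3: (19.5,4.5)→(15,19)  cross = 19.5·19 − 15·4.5 = 303.0000; (r_i+r_j)·cross = 34.5·303.0000 = 10453.5000
edge 4: (15,19)→(8,39.5)  cross = 15·39.5 − 8·19 = 440.5000; (r_i+r_j)·cross = 23·440.5000 = 10131.5000
edge 5: (8,39.5)→(3,27)  cross = 8·27 − 3·39.5 = 97.5000; (r_i+r_j)·cross = 11·97.5000 = 1072.5000
Σcross = 636.2500 → A = |Σcross|/2 = 318.1250 mm²
Σ(r_i+r_j)·cross = 19973.0000 → first moment M = |Σ|/6 = 3328.8333
R_c = M/A = 3328.8333/318.1250 = 10.4639 mm
θ = 193° = 3.368485 rad
V = θ·R_c·A = 3.368485·10.4639·318.1250 = 11213.127 mm³

Volume = 11213.127 mm³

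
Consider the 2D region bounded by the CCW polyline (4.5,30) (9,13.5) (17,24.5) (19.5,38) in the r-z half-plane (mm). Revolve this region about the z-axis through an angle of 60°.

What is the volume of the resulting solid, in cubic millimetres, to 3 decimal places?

Volume = 2272.113 mm³

Profile (r,z), 4 vertices: (4.5,30) (9,13.5) (17,24.5) (19.5,38)
edge 0: (4.5,30)→(9,13.5)  cross = 4.5·13.5 − 9·30 = -209.2500; (r_i+r_j)·cross = 13.5·-209.2500 = -2824.8750
edge 1: (9,13.5)→(17,24.5)  cross = 9·24.5 − 17·13.5 = -9.0000; (r_i+r_j)·cross = 26·-9.0000 = -234.0000
edge 2: (17,24.5)→(19.5,38)  cross = 17·38 − 19.5·24.5 = 168.2500; (r_i+r_j)·cross = 36.5·168.2500 = 6141.1250
edge 3: (19.5,38)→(4.5,30)  cross = 19.5·30 − 4.5·38 = 414.0000; (r_i+r_j)·cross = 24·414.0000 = 9936.0000
Σcross = 364.0000 → A = |Σcross|/2 = 182.0000 mm²
Σ(r_i+r_j)·cross = 13018.2500 → first moment M = |Σ|/6 = 2169.7083
R_c = M/A = 2169.7083/182.0000 = 11.9215 mm
θ = 60° = 1.047198 rad
V = θ·R_c·A = 1.047198·11.9215·182.0000 = 2272.113 mm³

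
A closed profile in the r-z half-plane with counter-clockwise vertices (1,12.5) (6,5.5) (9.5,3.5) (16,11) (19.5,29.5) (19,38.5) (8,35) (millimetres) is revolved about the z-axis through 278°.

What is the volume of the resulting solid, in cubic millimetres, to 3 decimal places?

Volume = 21798.285 mm³

Profile (r,z), 7 vertices: (1,12.5) (6,5.5) (9.5,3.5) (16,11) (19.5,29.5) (19,38.5) (8,35)
edge 0: (1,12.5)→(6,5.5)  cross = 1·5.5 − 6·12.5 = -69.5000; (r_i+r_j)·cross = 7·-69.5000 = -486.5000
edge 1: (6,5.5)→(9.5,3.5)  cross = 6·3.5 − 9.5·5.5 = -31.2500; (r_i+r_j)·cross = 15.5·-31.2500 = -484.3750
edge 2: (9.5,3.5)→(16,11)  cross = 9.5·11 − 16·3.5 = 48.5000; (r_i+r_j)·cross = 25.5·48.5000 = 1236.7500
edge 3: (16,11)→(19.5,29.5)  cross = 16·29.5 − 19.5·11 = 257.5000; (r_i+r_j)·cross = 35.5·257.5000 = 9141.2500
edge 4: (19.5,29.5)→(19,38.5)  cross = 19.5·38.5 − 19·29.5 = 190.2500; (r_i+r_j)·cross = 38.5·190.2500 = 7324.6250
edge 5: (19,38.5)→(8,35)  cross = 19·35 − 8·38.5 = 357.0000; (r_i+r_j)·cross = 27·357.0000 = 9639.0000
edge 6: (8,35)→(1,12.5)  cross = 8·12.5 − 1·35 = 65.0000; (r_i+r_j)·cross = 9·65.0000 = 585.0000
Σcross = 817.5000 → A = |Σcross|/2 = 408.7500 mm²
Σ(r_i+r_j)·cross = 26955.7500 → first moment M = |Σ|/6 = 4492.6250
R_c = M/A = 4492.6250/408.7500 = 10.9911 mm
θ = 278° = 4.852015 rad
V = θ·R_c·A = 4.852015·10.9911·408.7500 = 21798.285 mm³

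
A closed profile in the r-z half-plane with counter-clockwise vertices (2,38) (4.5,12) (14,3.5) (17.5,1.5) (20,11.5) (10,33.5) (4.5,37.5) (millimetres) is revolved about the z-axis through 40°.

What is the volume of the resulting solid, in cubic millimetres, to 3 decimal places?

Profile (r,z), 7 vertices: (2,38) (4.5,12) (14,3.5) (17.5,1.5) (20,11.5) (10,33.5) (4.5,37.5)
edge 0: (2,38)→(4.5,12)  cross = 2·12 − 4.5·38 = -147.0000; (r_i+r_j)·cross = 6.5·-147.0000 = -955.5000
edge 1: (4.5,12)→(14,3.5)  cross = 4.5·3.5 − 14·12 = -152.2500; (r_i+r_j)·cross = 18.5·-152.2500 = -2816.6250
edge 2: (14,3.5)→(17.5,1.5)  cross = 14·1.5 − 17.5·3.5 = -40.2500; (r_i+r_j)·cross = 31.5·-40.2500 = -1267.8750
edge 3: (17.5,1.5)→(20,11.5)  cross = 17.5·11.5 − 20·1.5 = 171.2500; (r_i+r_j)·cross = 37.5·171.2500 = 6421.8750
edge 4: (20,11.5)→(10,33.5)  cross = 20·33.5 − 10·11.5 = 555.0000; (r_i+r_j)·cross = 30·555.0000 = 16650.0000
edge 5: (10,33.5)→(4.5,37.5)  cross = 10·37.5 − 4.5·33.5 = 224.2500; (r_i+r_j)·cross = 14.5·224.2500 = 3251.6250
edge 6: (4.5,37.5)→(2,38)  cross = 4.5·38 − 2·37.5 = 96.0000; (r_i+r_j)·cross = 6.5·96.0000 = 624.0000
Σcross = 707.0000 → A = |Σcross|/2 = 353.5000 mm²
Σ(r_i+r_j)·cross = 21907.5000 → first moment M = |Σ|/6 = 3651.2500
R_c = M/A = 3651.2500/353.5000 = 10.3289 mm
θ = 40° = 0.698132 rad
V = θ·R_c·A = 0.698132·10.3289·353.5000 = 2549.053 mm³

Volume = 2549.053 mm³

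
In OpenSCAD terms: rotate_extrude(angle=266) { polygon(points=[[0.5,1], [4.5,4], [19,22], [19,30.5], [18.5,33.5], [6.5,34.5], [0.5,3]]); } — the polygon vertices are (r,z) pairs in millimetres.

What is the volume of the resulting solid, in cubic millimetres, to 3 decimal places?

Volume = 15399.134 mm³

Profile (r,z), 7 vertices: (0.5,1) (4.5,4) (19,22) (19,30.5) (18.5,33.5) (6.5,34.5) (0.5,3)
edge 0: (0.5,1)→(4.5,4)  cross = 0.5·4 − 4.5·1 = -2.5000; (r_i+r_j)·cross = 5·-2.5000 = -12.5000
edge 1: (4.5,4)→(19,22)  cross = 4.5·22 − 19·4 = 23.0000; (r_i+r_j)·cross = 23.5·23.0000 = 540.5000
edge 2: (19,22)→(19,30.5)  cross = 19·30.5 − 19·22 = 161.5000; (r_i+r_j)·cross = 38·161.5000 = 6137.0000
edge 3: (19,30.5)→(18.5,33.5)  cross = 19·33.5 − 18.5·30.5 = 72.2500; (r_i+r_j)·cross = 37.5·72.2500 = 2709.3750
edge 4: (18.5,33.5)→(6.5,34.5)  cross = 18.5·34.5 − 6.5·33.5 = 420.5000; (r_i+r_j)·cross = 25·420.5000 = 10512.5000
edge 5: (6.5,34.5)→(0.5,3)  cross = 6.5·3 − 0.5·34.5 = 2.2500; (r_i+r_j)·cross = 7·2.2500 = 15.7500
edge 6: (0.5,3)→(0.5,1)  cross = 0.5·1 − 0.5·3 = -1.0000; (r_i+r_j)·cross = 1·-1.0000 = -1.0000
Σcross = 676.0000 → A = |Σcross|/2 = 338.0000 mm²
Σ(r_i+r_j)·cross = 19901.6250 → first moment M = |Σ|/6 = 3316.9375
R_c = M/A = 3316.9375/338.0000 = 9.8134 mm
θ = 266° = 4.642576 rad
V = θ·R_c·A = 4.642576·9.8134·338.0000 = 15399.134 mm³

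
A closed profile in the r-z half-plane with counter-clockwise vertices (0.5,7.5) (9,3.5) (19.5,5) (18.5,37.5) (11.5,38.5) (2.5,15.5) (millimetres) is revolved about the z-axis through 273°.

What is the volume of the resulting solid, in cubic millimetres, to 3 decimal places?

Profile (r,z), 6 vertices: (0.5,7.5) (9,3.5) (19.5,5) (18.5,37.5) (11.5,38.5) (2.5,15.5)
edge 0: (0.5,7.5)→(9,3.5)  cross = 0.5·3.5 − 9·7.5 = -65.7500; (r_i+r_j)·cross = 9.5·-65.7500 = -624.6250
edge 1: (9,3.5)→(19.5,5)  cross = 9·5 − 19.5·3.5 = -23.2500; (r_i+r_j)·cross = 28.5·-23.2500 = -662.6250
edge 2: (19.5,5)→(18.5,37.5)  cross = 19.5·37.5 − 18.5·5 = 638.7500; (r_i+r_j)·cross = 38·638.7500 = 24272.5000
edge 3: (18.5,37.5)→(11.5,38.5)  cross = 18.5·38.5 − 11.5·37.5 = 281.0000; (r_i+r_j)·cross = 30·281.0000 = 8430.0000
edge 4: (11.5,38.5)→(2.5,15.5)  cross = 11.5·15.5 − 2.5·38.5 = 82.0000; (r_i+r_j)·cross = 14·82.0000 = 1148.0000
edge 5: (2.5,15.5)→(0.5,7.5)  cross = 2.5·7.5 − 0.5·15.5 = 11.0000; (r_i+r_j)·cross = 3·11.0000 = 33.0000
Σcross = 923.7500 → A = |Σcross|/2 = 461.8750 mm²
Σ(r_i+r_j)·cross = 32596.2500 → first moment M = |Σ|/6 = 5432.7083
R_c = M/A = 5432.7083/461.8750 = 11.7623 mm
θ = 273° = 4.764749 rad
V = θ·R_c·A = 4.764749·11.7623·461.8750 = 25885.491 mm³

Volume = 25885.491 mm³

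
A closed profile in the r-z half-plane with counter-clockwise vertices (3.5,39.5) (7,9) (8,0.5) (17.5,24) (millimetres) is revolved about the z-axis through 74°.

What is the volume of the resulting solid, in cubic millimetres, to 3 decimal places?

Volume = 2975.959 mm³

Profile (r,z), 4 vertices: (3.5,39.5) (7,9) (8,0.5) (17.5,24)
edge 0: (3.5,39.5)→(7,9)  cross = 3.5·9 − 7·39.5 = -245.0000; (r_i+r_j)·cross = 10.5·-245.0000 = -2572.5000
edge 1: (7,9)→(8,0.5)  cross = 7·0.5 − 8·9 = -68.5000; (r_i+r_j)·cross = 15·-68.5000 = -1027.5000
edge 2: (8,0.5)→(17.5,24)  cross = 8·24 − 17.5·0.5 = 183.2500; (r_i+r_j)·cross = 25.5·183.2500 = 4672.8750
edge 3: (17.5,24)→(3.5,39.5)  cross = 17.5·39.5 − 3.5·24 = 607.2500; (r_i+r_j)·cross = 21·607.2500 = 12752.2500
Σcross = 477.0000 → A = |Σcross|/2 = 238.5000 mm²
Σ(r_i+r_j)·cross = 13825.1250 → first moment M = |Σ|/6 = 2304.1875
R_c = M/A = 2304.1875/238.5000 = 9.6612 mm
θ = 74° = 1.291544 rad
V = θ·R_c·A = 1.291544·9.6612·238.5000 = 2975.959 mm³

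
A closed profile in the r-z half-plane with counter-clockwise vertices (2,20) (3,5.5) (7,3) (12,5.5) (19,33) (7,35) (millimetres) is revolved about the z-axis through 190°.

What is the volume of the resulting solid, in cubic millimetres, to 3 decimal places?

Volume = 11306.883 mm³

Profile (r,z), 6 vertices: (2,20) (3,5.5) (7,3) (12,5.5) (19,33) (7,35)
edge 0: (2,20)→(3,5.5)  cross = 2·5.5 − 3·20 = -49.0000; (r_i+r_j)·cross = 5·-49.0000 = -245.0000
edge 1: (3,5.5)→(7,3)  cross = 3·3 − 7·5.5 = -29.5000; (r_i+r_j)·cross = 10·-29.5000 = -295.0000
edge 2: (7,3)→(12,5.5)  cross = 7·5.5 − 12·3 = 2.5000; (r_i+r_j)·cross = 19·2.5000 = 47.5000
edge 3: (12,5.5)→(19,33)  cross = 12·33 − 19·5.5 = 291.5000; (r_i+r_j)·cross = 31·291.5000 = 9036.5000
edge 4: (19,33)→(7,35)  cross = 19·35 − 7·33 = 434.0000; (r_i+r_j)·cross = 26·434.0000 = 11284.0000
edge 5: (7,35)→(2,20)  cross = 7·20 − 2·35 = 70.0000; (r_i+r_j)·cross = 9·70.0000 = 630.0000
Σcross = 719.5000 → A = |Σcross|/2 = 359.7500 mm²
Σ(r_i+r_j)·cross = 20458.0000 → first moment M = |Σ|/6 = 3409.6667
R_c = M/A = 3409.6667/359.7500 = 9.4779 mm
θ = 190° = 3.316126 rad
V = θ·R_c·A = 3.316126·9.4779·359.7500 = 11306.883 mm³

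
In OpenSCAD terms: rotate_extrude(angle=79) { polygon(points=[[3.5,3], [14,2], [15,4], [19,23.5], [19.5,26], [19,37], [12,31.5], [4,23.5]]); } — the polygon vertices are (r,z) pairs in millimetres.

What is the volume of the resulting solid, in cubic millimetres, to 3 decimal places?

Volume = 6075.095 mm³

Profile (r,z), 8 vertices: (3.5,3) (14,2) (15,4) (19,23.5) (19.5,26) (19,37) (12,31.5) (4,23.5)
edge 0: (3.5,3)→(14,2)  cross = 3.5·2 − 14·3 = -35.0000; (r_i+r_j)·cross = 17.5·-35.0000 = -612.5000
edge 1: (14,2)→(15,4)  cross = 14·4 − 15·2 = 26.0000; (r_i+r_j)·cross = 29·26.0000 = 754.0000
edge 2: (15,4)→(19,23.5)  cross = 15·23.5 − 19·4 = 276.5000; (r_i+r_j)·cross = 34·276.5000 = 9401.0000
edge 3: (19,23.5)→(19.5,26)  cross = 19·26 − 19.5·23.5 = 35.7500; (r_i+r_j)·cross = 38.5·35.7500 = 1376.3750
edge 4: (19.5,26)→(19,37)  cross = 19.5·37 − 19·26 = 227.5000; (r_i+r_j)·cross = 38.5·227.5000 = 8758.7500
edge 5: (19,37)→(12,31.5)  cross = 19·31.5 − 12·37 = 154.5000; (r_i+r_j)·cross = 31·154.5000 = 4789.5000
edge 6: (12,31.5)→(4,23.5)  cross = 12·23.5 − 4·31.5 = 156.0000; (r_i+r_j)·cross = 16·156.0000 = 2496.0000
edge 7: (4,23.5)→(3.5,3)  cross = 4·3 − 3.5·23.5 = -70.2500; (r_i+r_j)·cross = 7.5·-70.2500 = -526.8750
Σcross = 771.0000 → A = |Σcross|/2 = 385.5000 mm²
Σ(r_i+r_j)·cross = 26436.2500 → first moment M = |Σ|/6 = 4406.0417
R_c = M/A = 4406.0417/385.5000 = 11.4294 mm
θ = 79° = 1.378810 rad
V = θ·R_c·A = 1.378810·11.4294·385.5000 = 6075.095 mm³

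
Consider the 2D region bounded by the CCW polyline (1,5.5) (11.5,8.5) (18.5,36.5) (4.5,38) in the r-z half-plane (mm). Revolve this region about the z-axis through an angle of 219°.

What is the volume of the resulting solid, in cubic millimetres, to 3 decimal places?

Profile (r,z), 4 vertices: (1,5.5) (11.5,8.5) (18.5,36.5) (4.5,38)
edge 0: (1,5.5)→(11.5,8.5)  cross = 1·8.5 − 11.5·5.5 = -54.7500; (r_i+r_j)·cross = 12.5·-54.7500 = -684.3750
edge 1: (11.5,8.5)→(18.5,36.5)  cross = 11.5·36.5 − 18.5·8.5 = 262.5000; (r_i+r_j)·cross = 30·262.5000 = 7875.0000
edge 2: (18.5,36.5)→(4.5,38)  cross = 18.5·38 − 4.5·36.5 = 538.7500; (r_i+r_j)·cross = 23·538.7500 = 12391.2500
edge 3: (4.5,38)→(1,5.5)  cross = 4.5·5.5 − 1·38 = -13.2500; (r_i+r_j)·cross = 5.5·-13.2500 = -72.8750
Σcross = 733.2500 → A = |Σcross|/2 = 366.6250 mm²
Σ(r_i+r_j)·cross = 19509.0000 → first moment M = |Σ|/6 = 3251.5000
R_c = M/A = 3251.5000/366.6250 = 8.8687 mm
θ = 219° = 3.822271 rad
V = θ·R_c·A = 3.822271·8.8687·366.6250 = 12428.114 mm³

Volume = 12428.114 mm³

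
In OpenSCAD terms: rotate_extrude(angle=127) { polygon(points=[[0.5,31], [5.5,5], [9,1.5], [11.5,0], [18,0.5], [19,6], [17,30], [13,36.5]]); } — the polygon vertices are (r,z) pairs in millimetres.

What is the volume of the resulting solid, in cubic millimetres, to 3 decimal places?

Volume = 11406.737 mm³

Profile (r,z), 8 vertices: (0.5,31) (5.5,5) (9,1.5) (11.5,0) (18,0.5) (19,6) (17,30) (13,36.5)
edge 0: (0.5,31)→(5.5,5)  cross = 0.5·5 − 5.5·31 = -168.0000; (r_i+r_j)·cross = 6·-168.0000 = -1008.0000
edge 1: (5.5,5)→(9,1.5)  cross = 5.5·1.5 − 9·5 = -36.7500; (r_i+r_j)·cross = 14.5·-36.7500 = -532.8750
edge 2: (9,1.5)→(11.5,0)  cross = 9·0 − 11.5·1.5 = -17.2500; (r_i+r_j)·cross = 20.5·-17.2500 = -353.6250
edge 3: (11.5,0)→(18,0.5)  cross = 11.5·0.5 − 18·0 = 5.7500; (r_i+r_j)·cross = 29.5·5.7500 = 169.6250
edge 4: (18,0.5)→(19,6)  cross = 18·6 − 19·0.5 = 98.5000; (r_i+r_j)·cross = 37·98.5000 = 3644.5000
edge 5: (19,6)→(17,30)  cross = 19·30 − 17·6 = 468.0000; (r_i+r_j)·cross = 36·468.0000 = 16848.0000
edge 6: (17,30)→(13,36.5)  cross = 17·36.5 − 13·30 = 230.5000; (r_i+r_j)·cross = 30·230.5000 = 6915.0000
edge 7: (13,36.5)→(0.5,31)  cross = 13·31 − 0.5·36.5 = 384.7500; (r_i+r_j)·cross = 13.5·384.7500 = 5194.1250
Σcross = 965.5000 → A = |Σcross|/2 = 482.7500 mm²
Σ(r_i+r_j)·cross = 30876.7500 → first moment M = |Σ|/6 = 5146.1250
R_c = M/A = 5146.1250/482.7500 = 10.6600 mm
θ = 127° = 2.216568 rad
V = θ·R_c·A = 2.216568·10.6600·482.7500 = 11406.737 mm³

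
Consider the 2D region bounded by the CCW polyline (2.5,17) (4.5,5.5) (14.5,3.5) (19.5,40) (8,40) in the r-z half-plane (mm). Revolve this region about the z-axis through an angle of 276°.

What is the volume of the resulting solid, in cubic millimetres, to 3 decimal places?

Profile (r,z), 5 vertices: (2.5,17) (4.5,5.5) (14.5,3.5) (19.5,40) (8,40)
edge 0: (2.5,17)→(4.5,5.5)  cross = 2.5·5.5 − 4.5·17 = -62.7500; (r_i+r_j)·cross = 7·-62.7500 = -439.2500
edge 1: (4.5,5.5)→(14.5,3.5)  cross = 4.5·3.5 − 14.5·5.5 = -64.0000; (r_i+r_j)·cross = 19·-64.0000 = -1216.0000
edge 2: (14.5,3.5)→(19.5,40)  cross = 14.5·40 − 19.5·3.5 = 511.7500; (r_i+r_j)·cross = 34·511.7500 = 17399.5000
edge 3: (19.5,40)→(8,40)  cross = 19.5·40 − 8·40 = 460.0000; (r_i+r_j)·cross = 27.5·460.0000 = 12650.0000
edge 4: (8,40)→(2.5,17)  cross = 8·17 − 2.5·40 = 36.0000; (r_i+r_j)·cross = 10.5·36.0000 = 378.0000
Σcross = 881.0000 → A = |Σcross|/2 = 440.5000 mm²
Σ(r_i+r_j)·cross = 28772.2500 → first moment M = |Σ|/6 = 4795.3750
R_c = M/A = 4795.3750/440.5000 = 10.8862 mm
θ = 276° = 4.817109 rad
V = θ·R_c·A = 4.817109·10.8862·440.5000 = 23099.843 mm³

Volume = 23099.843 mm³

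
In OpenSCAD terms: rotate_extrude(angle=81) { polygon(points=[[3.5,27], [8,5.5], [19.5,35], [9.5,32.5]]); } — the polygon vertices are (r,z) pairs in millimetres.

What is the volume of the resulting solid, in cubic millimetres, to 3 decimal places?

Volume = 3081.902 mm³

Profile (r,z), 4 vertices: (3.5,27) (8,5.5) (19.5,35) (9.5,32.5)
edge 0: (3.5,27)→(8,5.5)  cross = 3.5·5.5 − 8·27 = -196.7500; (r_i+r_j)·cross = 11.5·-196.7500 = -2262.6250
edge 1: (8,5.5)→(19.5,35)  cross = 8·35 − 19.5·5.5 = 172.7500; (r_i+r_j)·cross = 27.5·172.7500 = 4750.6250
edge 2: (19.5,35)→(9.5,32.5)  cross = 19.5·32.5 − 9.5·35 = 301.2500; (r_i+r_j)·cross = 29·301.2500 = 8736.2500
edge 3: (9.5,32.5)→(3.5,27)  cross = 9.5·27 − 3.5·32.5 = 142.7500; (r_i+r_j)·cross = 13·142.7500 = 1855.7500
Σcross = 420.0000 → A = |Σcross|/2 = 210.0000 mm²
Σ(r_i+r_j)·cross = 13080.0000 → first moment M = |Σ|/6 = 2180.0000
R_c = M/A = 2180.0000/210.0000 = 10.3810 mm
θ = 81° = 1.413717 rad
V = θ·R_c·A = 1.413717·10.3810·210.0000 = 3081.902 mm³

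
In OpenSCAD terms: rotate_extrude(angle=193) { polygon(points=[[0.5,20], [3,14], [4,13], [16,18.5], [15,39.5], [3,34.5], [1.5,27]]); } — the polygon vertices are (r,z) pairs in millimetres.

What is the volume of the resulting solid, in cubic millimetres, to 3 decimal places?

Volume = 8618.621 mm³

Profile (r,z), 7 vertices: (0.5,20) (3,14) (4,13) (16,18.5) (15,39.5) (3,34.5) (1.5,27)
edge 0: (0.5,20)→(3,14)  cross = 0.5·14 − 3·20 = -53.0000; (r_i+r_j)·cross = 3.5·-53.0000 = -185.5000
edge 1: (3,14)→(4,13)  cross = 3·13 − 4·14 = -17.0000; (r_i+r_j)·cross = 7·-17.0000 = -119.0000
edge 2: (4,13)→(16,18.5)  cross = 4·18.5 − 16·13 = -134.0000; (r_i+r_j)·cross = 20·-134.0000 = -2680.0000
edge 3: (16,18.5)→(15,39.5)  cross = 16·39.5 − 15·18.5 = 354.5000; (r_i+r_j)·cross = 31·354.5000 = 10989.5000
edge 4: (15,39.5)→(3,34.5)  cross = 15·34.5 − 3·39.5 = 399.0000; (r_i+r_j)·cross = 18·399.0000 = 7182.0000
edge 5: (3,34.5)→(1.5,27)  cross = 3·27 − 1.5·34.5 = 29.2500; (r_i+r_j)·cross = 4.5·29.2500 = 131.6250
edge 6: (1.5,27)→(0.5,20)  cross = 1.5·20 − 0.5·27 = 16.5000; (r_i+r_j)·cross = 2·16.5000 = 33.0000
Σcross = 595.2500 → A = |Σcross|/2 = 297.6250 mm²
Σ(r_i+r_j)·cross = 15351.6250 → first moment M = |Σ|/6 = 2558.6042
R_c = M/A = 2558.6042/297.6250 = 8.5967 mm
θ = 193° = 3.368485 rad
V = θ·R_c·A = 3.368485·8.5967·297.6250 = 8618.621 mm³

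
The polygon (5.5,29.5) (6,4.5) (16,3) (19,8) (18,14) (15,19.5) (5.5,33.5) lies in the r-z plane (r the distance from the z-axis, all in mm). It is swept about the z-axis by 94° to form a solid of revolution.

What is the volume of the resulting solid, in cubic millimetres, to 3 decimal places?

Profile (r,z), 7 vertices: (5.5,29.5) (6,4.5) (16,3) (19,8) (18,14) (15,19.5) (5.5,33.5)
edge 0: (5.5,29.5)→(6,4.5)  cross = 5.5·4.5 − 6·29.5 = -152.2500; (r_i+r_j)·cross = 11.5·-152.2500 = -1750.8750
edge 1: (6,4.5)→(16,3)  cross = 6·3 − 16·4.5 = -54.0000; (r_i+r_j)·cross = 22·-54.0000 = -1188.0000
edge 2: (16,3)→(19,8)  cross = 16·8 − 19·3 = 71.0000; (r_i+r_j)·cross = 35·71.0000 = 2485.0000
edge 3: (19,8)→(18,14)  cross = 19·14 − 18·8 = 122.0000; (r_i+r_j)·cross = 37·122.0000 = 4514.0000
edge 4: (18,14)→(15,19.5)  cross = 18·19.5 − 15·14 = 141.0000; (r_i+r_j)·cross = 33·141.0000 = 4653.0000
edge 5: (15,19.5)→(5.5,33.5)  cross = 15·33.5 − 5.5·19.5 = 395.2500; (r_i+r_j)·cross = 20.5·395.2500 = 8102.6250
edge 6: (5.5,33.5)→(5.5,29.5)  cross = 5.5·29.5 − 5.5·33.5 = -22.0000; (r_i+r_j)·cross = 11·-22.0000 = -242.0000
Σcross = 501.0000 → A = |Σcross|/2 = 250.5000 mm²
Σ(r_i+r_j)·cross = 16573.7500 → first moment M = |Σ|/6 = 2762.2917
R_c = M/A = 2762.2917/250.5000 = 11.0271 mm
θ = 94° = 1.640609 rad
V = θ·R_c·A = 1.640609·11.0271·250.5000 = 4531.842 mm³

Volume = 4531.842 mm³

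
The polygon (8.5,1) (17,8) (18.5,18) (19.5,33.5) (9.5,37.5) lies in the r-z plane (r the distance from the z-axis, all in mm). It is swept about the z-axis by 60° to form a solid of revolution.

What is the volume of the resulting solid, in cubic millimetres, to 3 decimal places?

Profile (r,z), 5 vertices: (8.5,1) (17,8) (18.5,18) (19.5,33.5) (9.5,37.5)
edge 0: (8.5,1)→(17,8)  cross = 8.5·8 − 17·1 = 51.0000; (r_i+r_j)·cross = 25.5·51.0000 = 1300.5000
edge 1: (17,8)→(18.5,18)  cross = 17·18 − 18.5·8 = 158.0000; (r_i+r_j)·cross = 35.5·158.0000 = 5609.0000
edge 2: (18.5,18)→(19.5,33.5)  cross = 18.5·33.5 − 19.5·18 = 268.7500; (r_i+r_j)·cross = 38·268.7500 = 10212.5000
edge 3: (19.5,33.5)→(9.5,37.5)  cross = 19.5·37.5 − 9.5·33.5 = 413.0000; (r_i+r_j)·cross = 29·413.0000 = 11977.0000
edge 4: (9.5,37.5)→(8.5,1)  cross = 9.5·1 − 8.5·37.5 = -309.2500; (r_i+r_j)·cross = 18·-309.2500 = -5566.5000
Σcross = 581.5000 → A = |Σcross|/2 = 290.7500 mm²
Σ(r_i+r_j)·cross = 23532.5000 → first moment M = |Σ|/6 = 3922.0833
R_c = M/A = 3922.0833/290.7500 = 13.4895 mm
θ = 60° = 1.047198 rad
V = θ·R_c·A = 1.047198·13.4895·290.7500 = 4107.196 mm³

Volume = 4107.196 mm³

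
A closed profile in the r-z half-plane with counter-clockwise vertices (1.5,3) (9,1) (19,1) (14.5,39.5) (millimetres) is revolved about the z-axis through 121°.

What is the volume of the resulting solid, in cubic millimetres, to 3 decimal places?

Volume = 8396.797 mm³

Profile (r,z), 4 vertices: (1.5,3) (9,1) (19,1) (14.5,39.5)
edge 0: (1.5,3)→(9,1)  cross = 1.5·1 − 9·3 = -25.5000; (r_i+r_j)·cross = 10.5·-25.5000 = -267.7500
edge 1: (9,1)→(19,1)  cross = 9·1 − 19·1 = -10.0000; (r_i+r_j)·cross = 28·-10.0000 = -280.0000
edge 2: (19,1)→(14.5,39.5)  cross = 19·39.5 − 14.5·1 = 736.0000; (r_i+r_j)·cross = 33.5·736.0000 = 24656.0000
edge 3: (14.5,39.5)→(1.5,3)  cross = 14.5·3 − 1.5·39.5 = -15.7500; (r_i+r_j)·cross = 16·-15.7500 = -252.0000
Σcross = 684.7500 → A = |Σcross|/2 = 342.3750 mm²
Σ(r_i+r_j)·cross = 23856.2500 → first moment M = |Σ|/6 = 3976.0417
R_c = M/A = 3976.0417/342.3750 = 11.6131 mm
θ = 121° = 2.111848 rad
V = θ·R_c·A = 2.111848·11.6131·342.3750 = 8396.797 mm³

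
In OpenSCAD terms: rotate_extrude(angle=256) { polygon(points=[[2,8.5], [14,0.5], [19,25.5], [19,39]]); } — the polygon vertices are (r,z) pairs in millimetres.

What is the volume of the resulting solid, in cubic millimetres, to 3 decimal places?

Profile (r,z), 4 vertices: (2,8.5) (14,0.5) (19,25.5) (19,39)
edge 0: (2,8.5)→(14,0.5)  cross = 2·0.5 − 14·8.5 = -118.0000; (r_i+r_j)·cross = 16·-118.0000 = -1888.0000
edge 1: (14,0.5)→(19,25.5)  cross = 14·25.5 − 19·0.5 = 347.5000; (r_i+r_j)·cross = 33·347.5000 = 11467.5000
edge 2: (19,25.5)→(19,39)  cross = 19·39 − 19·25.5 = 256.5000; (r_i+r_j)·cross = 38·256.5000 = 9747.0000
edge 3: (19,39)→(2,8.5)  cross = 19·8.5 − 2·39 = 83.5000; (r_i+r_j)·cross = 21·83.5000 = 1753.5000
Σcross = 569.5000 → A = |Σcross|/2 = 284.7500 mm²
Σ(r_i+r_j)·cross = 21080.0000 → first moment M = |Σ|/6 = 3513.3333
R_c = M/A = 3513.3333/284.7500 = 12.3383 mm
θ = 256° = 4.468043 rad
V = θ·R_c·A = 4.468043·12.3383·284.7500 = 15697.724 mm³

Volume = 15697.724 mm³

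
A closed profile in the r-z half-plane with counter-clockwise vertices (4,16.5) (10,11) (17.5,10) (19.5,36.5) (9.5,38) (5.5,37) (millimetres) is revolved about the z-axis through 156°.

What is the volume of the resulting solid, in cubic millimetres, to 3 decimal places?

Volume = 11438.971 mm³

Profile (r,z), 6 vertices: (4,16.5) (10,11) (17.5,10) (19.5,36.5) (9.5,38) (5.5,37)
edge 0: (4,16.5)→(10,11)  cross = 4·11 − 10·16.5 = -121.0000; (r_i+r_j)·cross = 14·-121.0000 = -1694.0000
edge 1: (10,11)→(17.5,10)  cross = 10·10 − 17.5·11 = -92.5000; (r_i+r_j)·cross = 27.5·-92.5000 = -2543.7500
edge 2: (17.5,10)→(19.5,36.5)  cross = 17.5·36.5 − 19.5·10 = 443.7500; (r_i+r_j)·cross = 37·443.7500 = 16418.7500
edge 3: (19.5,36.5)→(9.5,38)  cross = 19.5·38 − 9.5·36.5 = 394.2500; (r_i+r_j)·cross = 29·394.2500 = 11433.2500
edge 4: (9.5,38)→(5.5,37)  cross = 9.5·37 − 5.5·38 = 142.5000; (r_i+r_j)·cross = 15·142.5000 = 2137.5000
edge 5: (5.5,37)→(4,16.5)  cross = 5.5·16.5 − 4·37 = -57.2500; (r_i+r_j)·cross = 9.5·-57.2500 = -543.8750
Σcross = 709.7500 → A = |Σcross|/2 = 354.8750 mm²
Σ(r_i+r_j)·cross = 25207.8750 → first moment M = |Σ|/6 = 4201.3125
R_c = M/A = 4201.3125/354.8750 = 11.8389 mm
θ = 156° = 2.722714 rad
V = θ·R_c·A = 2.722714·11.8389·354.8750 = 11438.971 mm³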